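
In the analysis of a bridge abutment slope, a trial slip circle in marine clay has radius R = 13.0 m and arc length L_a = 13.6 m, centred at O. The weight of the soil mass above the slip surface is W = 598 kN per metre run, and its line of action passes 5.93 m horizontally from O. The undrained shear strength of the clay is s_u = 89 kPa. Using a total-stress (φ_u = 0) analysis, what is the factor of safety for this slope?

Taking moments about the centre O, the resisting moment is provided by the undrained shear strength acting along the arc:
M_R = s_u·L_a·R = 89·13.60·13.0 = 15735.2 kN·m/m
M_D = W·d = 598·5.93 = 3546.1 kN·m/m
FS = M_R / M_D = 15735.2 / 3546.1 = 4.437

FS = 4.44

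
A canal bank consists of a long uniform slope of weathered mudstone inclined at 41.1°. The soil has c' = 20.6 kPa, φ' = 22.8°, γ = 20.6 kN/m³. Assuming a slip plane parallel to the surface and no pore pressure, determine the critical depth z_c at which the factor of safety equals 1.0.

Setting FS = 1.00 in FS = [c' + γz cos²β tanφ'] / [γz sinβ cosβ] and solving for z:
z = c' / [γ cosβ (FS·sinβ − cosβ·tanφ')]
  = 20.6 / [20.6·cos41.1°·(1.00·sin41.1° − cos41.1°·tan22.8°)]
  = 20.6 / [20.6·0.7536·(1.00·0.6574 − 0.7536·0.4204)]
  = 20.6 / 5.2874 = 3.896 m

z_c = 3.90 m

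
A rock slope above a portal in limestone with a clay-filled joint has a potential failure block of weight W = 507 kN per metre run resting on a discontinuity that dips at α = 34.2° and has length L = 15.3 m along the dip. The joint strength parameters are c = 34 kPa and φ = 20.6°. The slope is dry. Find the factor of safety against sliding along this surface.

Resolving the block weight along and normal to the plane and applying the Mohr–Coulomb strength on the joint:
N' = W cosα = 507·cos34.2° = 419.3 kN/m
Driving force T = W sinα = 507·sin34.2° = 285.0 kN/m
Resisting force R = c·L + N'·tanφ = 34·15.3 + 419.3·tan20.6° = 520.2 + 157.6 = 677.8 kN/m
FS = R / T = 677.8 / 285.0 = 2.378

FS = 2.38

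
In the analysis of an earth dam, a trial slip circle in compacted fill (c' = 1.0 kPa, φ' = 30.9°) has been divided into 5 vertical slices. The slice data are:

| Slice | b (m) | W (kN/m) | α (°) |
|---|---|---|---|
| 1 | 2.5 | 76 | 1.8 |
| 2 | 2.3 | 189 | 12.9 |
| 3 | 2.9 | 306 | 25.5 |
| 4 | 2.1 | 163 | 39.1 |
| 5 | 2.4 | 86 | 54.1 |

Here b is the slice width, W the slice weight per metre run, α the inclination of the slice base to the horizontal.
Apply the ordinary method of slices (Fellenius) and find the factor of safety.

Ordinary method of slices: FS = Σ[c'·Δl_i + (W_i cosα_i)·tanφ'] / Σ W_i sinα_i, with Δl_i = b_i / cosα_i.
Slice 1: Δl = 2.5/cos1.8° = 2.501 m; N'_1 = 76·cos1.8° = 76.0; c'Δl = 2.50; W sinα = 2.4
Slice 2: Δl = 2.3/cos12.9° = 2.360 m; N'_2 = 189·cos12.9° = 184.2; c'Δl = 2.36; W sinα = 42.2
Slice 3: Δl = 2.9/cos25.5° = 3.213 m; N'_3 = 306·cos25.5° = 276.2; c'Δl = 3.21; W sinα = 131.7
Slice 4: Δl = 2.1/cos39.1° = 2.706 m; N'_4 = 163·cos39.1° = 126.5; c'Δl = 2.71; W sinα = 102.8
Slice 5: Δl = 2.4/cos54.1° = 4.093 m; N'_5 = 86·cos54.1° = 50.4; c'Δl = 4.09; W sinα = 69.7
Σc'Δl = 14.9 kN/m; ΣN' = 713.3 kN/m; ΣW sinα = 348.8 kN/m
Resisting = 14.9 + 713.3·tan30.9° = 14.9 + 426.9 = 441.8 kN/m
FS = 441.8 / 348.8 = 1.267

FS = 1.27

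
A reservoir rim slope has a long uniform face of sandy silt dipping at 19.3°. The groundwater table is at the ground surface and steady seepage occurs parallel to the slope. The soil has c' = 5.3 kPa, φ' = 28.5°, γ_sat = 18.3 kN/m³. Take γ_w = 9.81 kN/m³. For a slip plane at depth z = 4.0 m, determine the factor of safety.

FS = 0.95

With seepage parallel to the slope and the water table at the surface, the effective normal stress on the slip plane uses the buoyant unit weight γ' = γ_sat − γ_w while the driving shear stress uses γ_sat:
FS = [c' + γ' z cos²β tanφ'] / [γ_sat z sinβ cosβ]
γ' = 18.3 − 9.81 = 8.49 kN/m³
Numerator = 5.3 + 8.49·4.0·cos²19.3°·tan28.5° = 5.3 + 8.49·4.0·0.8908·0.5430 = 21.725 kPa
Denominator = 18.3·4.0·sin19.3°·cos19.3° = 18.3·4.0·0.3305·0.9438 = 22.834 kPa
FS = 21.725 / 22.834 = 0.951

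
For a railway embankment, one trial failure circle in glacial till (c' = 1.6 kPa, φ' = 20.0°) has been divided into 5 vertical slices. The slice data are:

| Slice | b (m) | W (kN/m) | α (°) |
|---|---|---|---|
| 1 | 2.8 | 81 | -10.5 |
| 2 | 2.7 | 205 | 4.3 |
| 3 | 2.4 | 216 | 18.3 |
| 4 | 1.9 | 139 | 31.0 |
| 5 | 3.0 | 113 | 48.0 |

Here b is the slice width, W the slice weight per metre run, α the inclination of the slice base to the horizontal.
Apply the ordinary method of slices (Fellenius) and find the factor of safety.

Ordinary method of slices: FS = Σ[c'·Δl_i + (W_i cosα_i)·tanφ'] / Σ W_i sinα_i, with Δl_i = b_i / cosα_i.
Slice 1: Δl = 2.8/cos(-10.5°) = 2.848 m; N'_1 = 81·cos(-10.5°) = 79.6; c'Δl = 4.56; W sinα = -14.8
Slice 2: Δl = 2.7/cos4.3° = 2.708 m; N'_2 = 205·cos4.3° = 204.4; c'Δl = 4.33; W sinα = 15.4
Slice 3: Δl = 2.4/cos18.3° = 2.528 m; N'_3 = 216·cos18.3° = 205.1; c'Δl = 4.04; W sinα = 67.8
Slice 4: Δl = 1.9/cos31.0° = 2.217 m; N'_4 = 139·cos31.0° = 119.1; c'Δl = 3.55; W sinα = 71.6
Slice 5: Δl = 3.0/cos48.0° = 4.483 m; N'_5 = 113·cos48.0° = 75.6; c'Δl = 7.17; W sinα = 84.0
Σc'Δl = 23.7 kN/m; ΣN' = 683.9 kN/m; ΣW sinα = 224.0 kN/m
Resisting = 23.7 + 683.9·tan20.0° = 23.7 + 248.9 = 272.6 kN/m
FS = 272.6 / 224.0 = 1.217

FS = 1.22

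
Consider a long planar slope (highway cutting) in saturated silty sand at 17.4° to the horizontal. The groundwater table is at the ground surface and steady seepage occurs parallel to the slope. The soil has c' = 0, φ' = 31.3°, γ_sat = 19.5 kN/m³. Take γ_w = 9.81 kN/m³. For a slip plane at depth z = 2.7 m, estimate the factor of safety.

With seepage parallel to the slope and the water table at the surface, the effective normal stress on the slip plane uses the buoyant unit weight γ' = γ_sat − γ_w while the driving shear stress uses γ_sat:
FS = [c' + γ' z cos²β tanφ'] / [γ_sat z sinβ cosβ]
(For c' = 0 this reduces to FS = (γ'/γ_sat)·tanφ'/tanβ.)
γ' = 19.5 − 9.81 = 9.69 kN/m³
Numerator = 0.0 + 9.69·2.7·cos²17.4°·tan31.3° = 0.0 + 9.69·2.7·0.9106·0.6080 = 14.485 kPa
Denominator = 19.5·2.7·sin17.4°·cos17.4° = 19.5·2.7·0.2990·0.9542 = 15.024 kPa
FS = 14.485 / 15.024 = 0.964

FS = 0.96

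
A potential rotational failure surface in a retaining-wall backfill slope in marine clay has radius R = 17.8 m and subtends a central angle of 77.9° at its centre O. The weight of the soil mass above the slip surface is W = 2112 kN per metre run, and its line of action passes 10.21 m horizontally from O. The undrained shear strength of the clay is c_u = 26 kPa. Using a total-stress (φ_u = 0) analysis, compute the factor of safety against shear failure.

FS = 0.52

Taking moments about the centre O, the resisting moment is provided by the undrained shear strength acting along the arc:
Arc length L_a = R·θ = 17.8·(77.9°·π/180) = 17.8·1.3596 = 24.20 m
M_R = c_u·L_a·R = 26·24.20·17.8 = 11200.3 kN·m/m
M_D = W·d = 2112·10.21 = 21563.5 kN·m/m
FS = M_R / M_D = 11200.3 / 21563.5 = 0.519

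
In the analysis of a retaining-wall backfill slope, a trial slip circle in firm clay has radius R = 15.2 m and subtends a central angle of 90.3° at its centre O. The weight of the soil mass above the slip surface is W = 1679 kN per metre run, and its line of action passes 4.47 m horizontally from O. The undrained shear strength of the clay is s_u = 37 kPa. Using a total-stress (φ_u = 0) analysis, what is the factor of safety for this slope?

FS = 1.80

Taking moments about the centre O, the resisting moment is provided by the undrained shear strength acting along the arc:
Arc length L_a = R·θ = 15.2·(90.3°·π/180) = 15.2·1.5760 = 23.96 m
M_R = s_u·L_a·R = 37·23.96·15.2 = 13472.7 kN·m/m
M_D = W·d = 1679·4.47 = 7505.1 kN·m/m
FS = M_R / M_D = 13472.7 / 7505.1 = 1.795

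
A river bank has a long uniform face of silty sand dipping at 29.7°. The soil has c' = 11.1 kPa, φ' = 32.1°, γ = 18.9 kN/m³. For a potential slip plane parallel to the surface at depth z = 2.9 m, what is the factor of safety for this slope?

For an infinite slope with a slip plane parallel to the surface (no pore pressure): FS = [c' + γz cos²β tanφ'] / [γz sinβ cosβ].
γz = 18.9·2.9 = 54.81 kN/m²
Numerator = 11.1 + 54.81·cos²29.7°·tan32.1° = 11.1 + 54.81·0.7545·0.6273 = 37.042 kPa
Denominator = 54.81·sin29.7°·cos29.7° = 54.81·0.4955·0.8686 = 23.589 kPa
FS = 37.042 / 23.589 = 1.570

FS = 1.57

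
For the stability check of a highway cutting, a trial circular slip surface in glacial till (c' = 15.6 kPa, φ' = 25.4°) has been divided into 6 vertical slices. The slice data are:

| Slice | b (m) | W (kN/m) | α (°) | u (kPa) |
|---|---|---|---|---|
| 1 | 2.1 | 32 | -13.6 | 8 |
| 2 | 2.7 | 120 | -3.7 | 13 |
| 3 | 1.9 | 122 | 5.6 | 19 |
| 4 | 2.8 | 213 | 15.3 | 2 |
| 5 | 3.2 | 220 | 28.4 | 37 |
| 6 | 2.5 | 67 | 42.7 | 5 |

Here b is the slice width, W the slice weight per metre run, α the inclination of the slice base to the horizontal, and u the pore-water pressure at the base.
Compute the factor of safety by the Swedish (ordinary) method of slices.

Ordinary method of slices: FS = Σ[c'·Δl_i + (W_i cosα_i − u_i·Δl_i)·tanφ'] / Σ W_i sinα_i, with Δl_i = b_i / cosα_i.
Slice 1: Δl = 2.1/cos(-13.6°) = 2.161 m; N'_1 = 32·cos(-13.6°) − 8·2.161 = 13.8; c'Δl = 33.71; W sinα = -7.5
Slice 2: Δl = 2.7/cos(-3.7°) = 2.706 m; N'_2 = 120·cos(-3.7°) − 13·2.706 = 84.6; c'Δl = 42.21; W sinα = -7.7
Slice 3: Δl = 1.9/cos5.6° = 1.909 m; N'_3 = 122·cos5.6° − 19·1.909 = 85.1; c'Δl = 29.78; W sinα = 11.9
Slice 4: Δl = 2.8/cos15.3° = 2.903 m; N'_4 = 213·cos15.3° − 2·2.903 = 199.6; c'Δl = 45.29; W sinα = 56.2
Slice 5: Δl = 3.2/cos28.4° = 3.638 m; N'_5 = 220·cos28.4° − 37·3.638 = 58.9; c'Δl = 56.75; W sinα = 104.6
Slice 6: Δl = 2.5/cos42.7° = 3.402 m; N'_6 = 67·cos42.7° − 5·3.402 = 32.2; c'Δl = 53.07; W sinα = 45.4
Σc'Δl = 260.8 kN/m; ΣN' = 474.3 kN/m; ΣW sinα = 202.9 kN/m
Resisting = 260.8 + 474.3·tan25.4° = 260.8 + 225.2 = 486.0 kN/m
FS = 486.0 / 202.9 = 2.395

FS = 2.40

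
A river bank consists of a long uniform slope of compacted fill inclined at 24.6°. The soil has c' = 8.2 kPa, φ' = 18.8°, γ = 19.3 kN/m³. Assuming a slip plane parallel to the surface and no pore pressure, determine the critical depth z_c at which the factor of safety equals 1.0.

Setting FS = 1.00 in FS = [c' + γz cos²β tanφ'] / [γz sinβ cosβ] and solving for z:
z = c' / [γ cosβ (FS·sinβ − cosβ·tanφ')]
  = 8.2 / [19.3·cos24.6°·(1.00·sin24.6° − cos24.6°·tan18.8°)]
  = 8.2 / [19.3·0.9092·(1.00·0.4163 − 0.9092·0.3404)]
  = 8.2 / 1.8733 = 4.377 m

z_c = 4.38 m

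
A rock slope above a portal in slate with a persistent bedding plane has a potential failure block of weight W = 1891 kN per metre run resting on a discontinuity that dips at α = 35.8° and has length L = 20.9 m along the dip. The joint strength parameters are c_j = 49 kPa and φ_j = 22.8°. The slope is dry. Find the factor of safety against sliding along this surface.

Resolving the block weight along and normal to the plane and applying the Mohr–Coulomb strength on the joint:
N' = W cosα = 1891·cos35.8° = 1533.7 kN/m
Driving force T = W sinα = 1891·sin35.8° = 1106.2 kN/m
Resisting force R = c_j·L + N'·tanφ_j = 49·20.9 + 1533.7·tan22.8° = 1024.1 + 644.7 = 1668.8 kN/m
FS = R / T = 1668.8 / 1106.2 = 1.509

FS = 1.51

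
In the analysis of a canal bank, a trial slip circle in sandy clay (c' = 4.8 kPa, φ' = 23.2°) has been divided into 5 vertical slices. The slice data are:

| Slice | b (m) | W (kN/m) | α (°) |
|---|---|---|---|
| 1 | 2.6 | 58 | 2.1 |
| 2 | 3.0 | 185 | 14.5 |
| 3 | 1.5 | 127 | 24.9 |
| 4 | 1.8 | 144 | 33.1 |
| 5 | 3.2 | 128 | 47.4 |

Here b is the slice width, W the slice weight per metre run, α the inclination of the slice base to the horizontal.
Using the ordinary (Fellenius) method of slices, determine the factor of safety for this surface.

FS = 1.12

Ordinary method of slices: FS = Σ[c'·Δl_i + (W_i cosα_i)·tanφ'] / Σ W_i sinα_i, with Δl_i = b_i / cosα_i.
Slice 1: Δl = 2.6/cos2.1° = 2.602 m; N'_1 = 58·cos2.1° = 58.0; c'Δl = 12.49; W sinα = 2.1
Slice 2: Δl = 3.0/cos14.5° = 3.099 m; N'_2 = 185·cos14.5° = 179.1; c'Δl = 14.87; W sinα = 46.3
Slice 3: Δl = 1.5/cos24.9° = 1.654 m; N'_3 = 127·cos24.9° = 115.2; c'Δl = 7.94; W sinα = 53.5
Slice 4: Δl = 1.8/cos33.1° = 2.149 m; N'_4 = 144·cos33.1° = 120.6; c'Δl = 10.31; W sinα = 78.6
Slice 5: Δl = 3.2/cos47.4° = 4.728 m; N'_5 = 128·cos47.4° = 86.6; c'Δl = 22.69; W sinα = 94.2
Σc'Δl = 68.3 kN/m; ΣN' = 559.5 kN/m; ΣW sinα = 274.8 kN/m
Resisting = 68.3 + 559.5·tan23.2° = 68.3 + 239.8 = 308.1 kN/m
FS = 308.1 / 274.8 = 1.121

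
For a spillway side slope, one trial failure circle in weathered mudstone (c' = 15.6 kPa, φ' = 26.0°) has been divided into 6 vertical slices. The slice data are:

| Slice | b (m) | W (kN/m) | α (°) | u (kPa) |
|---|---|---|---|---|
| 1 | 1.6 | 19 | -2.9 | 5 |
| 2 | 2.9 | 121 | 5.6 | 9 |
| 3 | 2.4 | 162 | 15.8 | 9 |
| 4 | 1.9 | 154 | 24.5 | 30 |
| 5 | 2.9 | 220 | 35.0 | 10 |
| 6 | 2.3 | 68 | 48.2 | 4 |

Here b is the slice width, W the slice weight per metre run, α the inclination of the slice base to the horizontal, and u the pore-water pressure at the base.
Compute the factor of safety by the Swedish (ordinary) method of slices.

FS = 1.66

Ordinary method of slices: FS = Σ[c'·Δl_i + (W_i cosα_i − u_i·Δl_i)·tanφ'] / Σ W_i sinα_i, with Δl_i = b_i / cosα_i.
Slice 1: Δl = 1.6/cos(-2.9°) = 1.602 m; N'_1 = 19·cos(-2.9°) − 5·1.602 = 11.0; c'Δl = 24.99; W sinα = -1.0
Slice 2: Δl = 2.9/cos5.6° = 2.914 m; N'_2 = 121·cos5.6° − 9·2.914 = 94.2; c'Δl = 45.46; W sinα = 11.8
Slice 3: Δl = 2.4/cos15.8° = 2.494 m; N'_3 = 162·cos15.8° − 9·2.494 = 133.4; c'Δl = 38.91; W sinα = 44.1
Slice 4: Δl = 1.9/cos24.5° = 2.088 m; N'_4 = 154·cos24.5° − 30·2.088 = 77.5; c'Δl = 32.57; W sinα = 63.9
Slice 5: Δl = 2.9/cos35.0° = 3.540 m; N'_5 = 220·cos35.0° − 10·3.540 = 144.8; c'Δl = 55.23; W sinα = 126.2
Slice 6: Δl = 2.3/cos48.2° = 3.451 m; N'_6 = 68·cos48.2° − 4·3.451 = 31.5; c'Δl = 53.83; W sinα = 50.7
Σc'Δl = 251.0 kN/m; ΣN' = 492.4 kN/m; ΣW sinα = 295.7 kN/m
Resisting = 251.0 + 492.4·tan26.0° = 251.0 + 240.2 = 491.2 kN/m
FS = 491.2 / 295.7 = 1.661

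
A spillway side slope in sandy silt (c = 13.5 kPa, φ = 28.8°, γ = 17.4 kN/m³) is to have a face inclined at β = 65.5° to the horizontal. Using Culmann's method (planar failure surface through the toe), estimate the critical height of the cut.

H_c = 12.48 m

Culmann's analysis gives the critical failure plane at α_cr = (β + φ)/2 = (65.5 + 28.8)/2 = 47.1°, and the critical height
H_c = (4c/γ) · sinβ cosφ / [1 − cos(β − φ)]
    = (4·13.5/17.4) · sin65.5°·cos28.8° / [1 − cos(36.7°)]
    = 3.103 · 0.9100·0.8763 / [1 − 0.8018]
    = 3.103 · 0.7974 / 0.1982
    = 12.48 m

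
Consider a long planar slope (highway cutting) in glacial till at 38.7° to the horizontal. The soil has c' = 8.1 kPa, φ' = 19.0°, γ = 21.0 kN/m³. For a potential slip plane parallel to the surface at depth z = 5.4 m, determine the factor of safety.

For an infinite slope with a slip plane parallel to the surface (no pore pressure): FS = [c' + γz cos²β tanφ'] / [γz sinβ cosβ].
γz = 21.0·5.4 = 113.40 kN/m²
Numerator = 8.1 + 113.40·cos²38.7°·tan19.0° = 8.1 + 113.40·0.6091·0.3443 = 31.882 kPa
Denominator = 113.40·sin38.7°·cos38.7° = 113.40·0.6252·0.7804 = 55.334 kPa
FS = 31.882 / 55.334 = 0.576

FS = 0.58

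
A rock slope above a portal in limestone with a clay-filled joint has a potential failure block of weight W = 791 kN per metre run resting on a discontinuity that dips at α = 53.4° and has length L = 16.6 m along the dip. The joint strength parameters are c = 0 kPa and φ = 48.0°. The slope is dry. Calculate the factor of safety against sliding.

FS = 0.82

Resolving the block weight along and normal to the plane and applying the Mohr–Coulomb strength on the joint:
N' = W cosα = 791·cos53.4° = 471.6 kN/m
Driving force T = W sinα = 791·sin53.4° = 635.0 kN/m
Resisting force R = c·L + N'·tanφ = 0·16.6 + 471.6·tan48.0° = 0.0 + 523.8 = 523.8 kN/m
FS = R / T = 523.8 / 635.0 = 0.825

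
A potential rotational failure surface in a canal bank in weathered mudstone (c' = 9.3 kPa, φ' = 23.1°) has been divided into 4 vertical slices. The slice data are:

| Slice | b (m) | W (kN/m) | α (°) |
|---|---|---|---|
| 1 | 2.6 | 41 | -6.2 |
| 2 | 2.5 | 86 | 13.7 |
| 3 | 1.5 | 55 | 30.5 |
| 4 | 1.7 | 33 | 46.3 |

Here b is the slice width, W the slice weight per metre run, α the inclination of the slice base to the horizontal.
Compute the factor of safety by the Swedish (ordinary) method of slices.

FS = 2.51

Ordinary method of slices: FS = Σ[c'·Δl_i + (W_i cosα_i)·tanφ'] / Σ W_i sinα_i, with Δl_i = b_i / cosα_i.
Slice 1: Δl = 2.6/cos(-6.2°) = 2.615 m; N'_1 = 41·cos(-6.2°) = 40.8; c'Δl = 24.32; W sinα = -4.4
Slice 2: Δl = 2.5/cos13.7° = 2.573 m; N'_2 = 86·cos13.7° = 83.6; c'Δl = 23.93; W sinα = 20.4
Slice 3: Δl = 1.5/cos30.5° = 1.741 m; N'_3 = 55·cos30.5° = 47.4; c'Δl = 16.19; W sinα = 27.9
Slice 4: Δl = 1.7/cos46.3° = 2.461 m; N'_4 = 33·cos46.3° = 22.8; c'Δl = 22.88; W sinα = 23.9
Σc'Δl = 87.3 kN/m; ΣN' = 194.5 kN/m; ΣW sinα = 67.7 kN/m
Resisting = 87.3 + 194.5·tan23.1° = 87.3 + 83.0 = 170.3 kN/m
FS = 170.3 / 67.7 = 2.515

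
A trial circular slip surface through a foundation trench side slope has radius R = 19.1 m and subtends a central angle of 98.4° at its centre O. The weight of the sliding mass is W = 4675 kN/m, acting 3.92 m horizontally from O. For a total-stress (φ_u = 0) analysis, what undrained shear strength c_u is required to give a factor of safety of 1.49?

c_u = 43.6 kPa

FS = c_u·L_a·R / (W·d), so c_u = FS·W·d / (L_a·R).
Arc length L_a = R·θ = 19.1·(98.4°·π/180) = 19.1·1.7174 = 32.80 m
c_u = 1.49·4675·3.92 / (32.80·19.1) = 27305.7 / 626.53 = 43.58 kPa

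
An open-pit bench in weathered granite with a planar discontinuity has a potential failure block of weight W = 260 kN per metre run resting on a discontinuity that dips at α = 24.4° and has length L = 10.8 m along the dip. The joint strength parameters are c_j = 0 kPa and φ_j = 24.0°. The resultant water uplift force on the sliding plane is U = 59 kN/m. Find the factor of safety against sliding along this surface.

Resolving the block weight along and normal to the plane and applying the Mohr–Coulomb strength on the joint:
N' = W cosα − U = 260·cos24.4° − 59 = 177.8 kN/m
Driving force T = W sinα = 260·sin24.4° = 107.4 kN/m
Resisting force R = c_j·L + N'·tanφ_j = 0·10.8 + 177.8·tan24.0° = 0.0 + 79.2 = 79.2 kN/m
FS = R / T = 79.2 / 107.4 = 0.737

FS = 0.74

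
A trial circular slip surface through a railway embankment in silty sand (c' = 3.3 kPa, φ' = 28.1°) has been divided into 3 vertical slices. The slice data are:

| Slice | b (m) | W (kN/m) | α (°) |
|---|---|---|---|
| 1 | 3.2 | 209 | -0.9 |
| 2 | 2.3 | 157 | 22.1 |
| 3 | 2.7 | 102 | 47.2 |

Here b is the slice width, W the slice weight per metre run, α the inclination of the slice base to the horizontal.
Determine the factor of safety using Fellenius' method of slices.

FS = 1.98

Ordinary method of slices: FS = Σ[c'·Δl_i + (W_i cosα_i)·tanφ'] / Σ W_i sinα_i, with Δl_i = b_i / cosα_i.
Slice 1: Δl = 3.2/cos(-0.9°) = 3.200 m; N'_1 = 209·cos(-0.9°) = 209.0; c'Δl = 10.56; W sinα = -3.3
Slice 2: Δl = 2.3/cos22.1° = 2.482 m; N'_2 = 157·cos22.1° = 145.5; c'Δl = 8.19; W sinα = 59.1
Slice 3: Δl = 2.7/cos47.2° = 3.974 m; N'_3 = 102·cos47.2° = 69.3; c'Δl = 13.11; W sinα = 74.8
Σc'Δl = 31.9 kN/m; ΣN' = 423.7 kN/m; ΣW sinα = 130.6 kN/m
Resisting = 31.9 + 423.7·tan28.1° = 31.9 + 226.3 = 258.1 kN/m
FS = 258.1 / 130.6 = 1.976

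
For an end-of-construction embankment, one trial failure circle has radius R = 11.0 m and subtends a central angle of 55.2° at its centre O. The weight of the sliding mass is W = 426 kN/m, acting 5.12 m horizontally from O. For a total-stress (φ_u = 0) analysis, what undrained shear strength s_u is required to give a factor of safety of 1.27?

FS = s_u·L_a·R / (W·d), so s_u = FS·W·d / (L_a·R).
Arc length L_a = R·θ = 11.0·(55.2°·π/180) = 11.0·0.9634 = 10.60 m
s_u = 1.27·426·5.12 / (10.60·11.0) = 2770.0 / 116.57 = 23.76 kPa

s_u = 23.8 kPa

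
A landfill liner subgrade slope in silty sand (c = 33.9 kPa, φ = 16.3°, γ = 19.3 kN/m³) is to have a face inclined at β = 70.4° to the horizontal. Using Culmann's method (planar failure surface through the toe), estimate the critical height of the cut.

H_c = 15.36 m

Culmann's analysis gives the critical failure plane at α_cr = (β + φ)/2 = (70.4 + 16.3)/2 = 43.4°, and the critical height
H_c = (4c/γ) · sinβ cosφ / [1 − cos(β − φ)]
    = (4·33.9/19.3) · sin70.4°·cos16.3° / [1 − cos(54.1°)]
    = 7.026 · 0.9421·0.9598 / [1 − 0.5864]
    = 7.026 · 0.9042 / 0.4136
    = 15.36 m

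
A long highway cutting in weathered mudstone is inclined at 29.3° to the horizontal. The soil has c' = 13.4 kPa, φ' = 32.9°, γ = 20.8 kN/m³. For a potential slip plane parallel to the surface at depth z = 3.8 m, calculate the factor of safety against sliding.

FS = 1.55

For an infinite slope with a slip plane parallel to the surface (no pore pressure): FS = [c' + γz cos²β tanφ'] / [γz sinβ cosβ].
γz = 20.8·3.8 = 79.04 kN/m²
Numerator = 13.4 + 79.04·cos²29.3°·tan32.9° = 13.4 + 79.04·0.7605·0.6469 = 52.287 kPa
Denominator = 79.04·sin29.3°·cos29.3° = 79.04·0.4894·0.8721 = 33.732 kPa
FS = 52.287 / 33.732 = 1.550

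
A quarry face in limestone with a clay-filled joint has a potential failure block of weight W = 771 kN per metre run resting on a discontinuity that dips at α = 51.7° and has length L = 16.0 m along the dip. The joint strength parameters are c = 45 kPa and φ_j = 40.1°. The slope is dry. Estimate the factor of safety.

FS = 1.85

Resolving the block weight along and normal to the plane and applying the Mohr–Coulomb strength on the joint:
N' = W cosα = 771·cos51.7° = 477.8 kN/m
Driving force T = W sinα = 771·sin51.7° = 605.1 kN/m
Resisting force R = c·L + N'·tanφ_j = 45·16.0 + 477.8·tan40.1° = 720.0 + 402.4 = 1122.4 kN/m
FS = R / T = 1122.4 / 605.1 = 1.855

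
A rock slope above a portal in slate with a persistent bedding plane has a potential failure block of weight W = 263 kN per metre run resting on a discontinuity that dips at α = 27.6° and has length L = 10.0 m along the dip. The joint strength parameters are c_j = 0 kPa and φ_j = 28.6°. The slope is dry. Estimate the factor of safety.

Resolving the block weight along and normal to the plane and applying the Mohr–Coulomb strength on the joint:
N' = W cosα = 263·cos27.6° = 233.1 kN/m
Driving force T = W sinα = 263·sin27.6° = 121.8 kN/m
Resisting force R = c_j·L + N'·tanφ_j = 0·10.0 + 233.1·tan28.6° = 0.0 + 127.1 = 127.1 kN/m
FS = R / T = 127.1 / 121.8 = 1.043

FS = 1.04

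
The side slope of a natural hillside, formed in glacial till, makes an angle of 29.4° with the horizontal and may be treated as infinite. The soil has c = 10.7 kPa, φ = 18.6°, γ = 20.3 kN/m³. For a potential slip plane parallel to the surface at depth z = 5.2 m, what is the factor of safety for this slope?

For an infinite slope with a slip plane parallel to the surface (no pore pressure): FS = [c + γz cos²β tanφ] / [γz sinβ cosβ].
γz = 20.3·5.2 = 105.56 kN/m²
Numerator = 10.7 + 105.56·cos²29.4°·tan18.6° = 10.7 + 105.56·0.7590·0.3365 = 37.664 kPa
Denominator = 105.56·sin29.4°·cos29.4° = 105.56·0.4909·0.8712 = 45.146 kPa
FS = 37.664 / 45.146 = 0.834

FS = 0.83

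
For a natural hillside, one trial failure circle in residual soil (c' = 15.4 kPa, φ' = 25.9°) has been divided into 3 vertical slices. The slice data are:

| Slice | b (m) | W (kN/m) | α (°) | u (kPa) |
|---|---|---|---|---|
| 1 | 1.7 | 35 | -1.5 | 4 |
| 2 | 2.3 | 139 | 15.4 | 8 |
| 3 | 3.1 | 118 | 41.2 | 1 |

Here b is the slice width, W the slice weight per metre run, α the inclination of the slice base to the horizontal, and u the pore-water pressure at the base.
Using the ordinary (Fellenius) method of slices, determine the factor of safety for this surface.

FS = 2.08

Ordinary method of slices: FS = Σ[c'·Δl_i + (W_i cosα_i − u_i·Δl_i)·tanφ'] / Σ W_i sinα_i, with Δl_i = b_i / cosα_i.
Slice 1: Δl = 1.7/cos(-1.5°) = 1.701 m; N'_1 = 35·cos(-1.5°) − 4·1.701 = 28.2; c'Δl = 26.19; W sinα = -0.9
Slice 2: Δl = 2.3/cos15.4° = 2.386 m; N'_2 = 139·cos15.4° − 8·2.386 = 114.9; c'Δl = 36.74; W sinα = 36.9
Slice 3: Δl = 3.1/cos41.2° = 4.120 m; N'_3 = 118·cos41.2° − 1·4.120 = 84.7; c'Δl = 63.45; W sinα = 77.7
Σc'Δl = 126.4 kN/m; ΣN' = 227.8 kN/m; ΣW sinα = 113.7 kN/m
Resisting = 126.4 + 227.8·tan25.9° = 126.4 + 110.6 = 237.0 kN/m
FS = 237.0 / 113.7 = 2.084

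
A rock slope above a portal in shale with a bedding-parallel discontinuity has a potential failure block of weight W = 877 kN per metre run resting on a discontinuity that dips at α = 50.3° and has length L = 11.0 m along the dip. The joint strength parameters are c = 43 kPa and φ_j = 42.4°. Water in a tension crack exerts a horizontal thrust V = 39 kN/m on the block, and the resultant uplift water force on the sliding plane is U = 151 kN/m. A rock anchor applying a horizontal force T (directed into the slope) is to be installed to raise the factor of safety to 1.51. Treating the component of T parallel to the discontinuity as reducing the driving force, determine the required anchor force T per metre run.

T = 142 kN/m

Resolving forces along and normal to the sliding plane, with the horizontal anchor force T adding T·sinα to the effective normal force and T·cosα acting up the plane against the driving force:
FS = [cL + (W cosα − U − V sinα + T sinα) tanφ_j] / [W sinα + V cosα − T cosα]
Without the anchor: N' = 379.2 kN/m, driving T_d = 699.7 kN/m, resisting R = 43·11.0 + 379.2·tan42.4° = 819.3 kN/m, FS = 1.17.
Setting FS = 1.51 and solving for T:
1.51·(699.7 − T cos50.3°) = 819.3 + T sin50.3°·tan42.4°
T·(sin50.3°·tan42.4° + 1.51·cos50.3°) = 1.51·699.7 − 819.3
T·(0.7694·0.9131 + 1.51·0.6388) = 1056.5 − 819.3 = 237.3
T·1.6671 = 237.3
T = 142.3 kN/m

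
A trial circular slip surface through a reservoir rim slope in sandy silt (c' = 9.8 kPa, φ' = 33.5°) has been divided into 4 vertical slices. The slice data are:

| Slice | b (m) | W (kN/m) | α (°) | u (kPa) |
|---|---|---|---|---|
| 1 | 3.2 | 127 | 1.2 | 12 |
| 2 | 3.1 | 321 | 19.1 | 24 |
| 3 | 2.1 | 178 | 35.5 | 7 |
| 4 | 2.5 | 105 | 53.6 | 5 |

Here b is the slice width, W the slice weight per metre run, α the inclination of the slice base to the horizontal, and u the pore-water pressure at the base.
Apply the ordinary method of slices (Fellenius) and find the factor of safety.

Ordinary method of slices: FS = Σ[c'·Δl_i + (W_i cosα_i − u_i·Δl_i)·tanφ'] / Σ W_i sinα_i, with Δl_i = b_i / cosα_i.
Slice 1: Δl = 3.2/cos1.2° = 3.201 m; N'_1 = 127·cos1.2° − 12·3.201 = 88.6; c'Δl = 31.37; W sinα = 2.7
Slice 2: Δl = 3.1/cos19.1° = 3.281 m; N'_2 = 321·cos19.1° − 24·3.281 = 224.6; c'Δl = 32.15; W sinα = 105.0
Slice 3: Δl = 2.1/cos35.5° = 2.579 m; N'_3 = 178·cos35.5° − 7·2.579 = 126.9; c'Δl = 25.28; W sinα = 103.4
Slice 4: Δl = 2.5/cos53.6° = 4.213 m; N'_4 = 105·cos53.6° − 5·4.213 = 41.2; c'Δl = 41.29; W sinα = 84.5
Σc'Δl = 130.1 kN/m; ΣN' = 481.3 kN/m; ΣW sinα = 295.6 kN/m
Resisting = 130.1 + 481.3·tan33.5° = 130.1 + 318.5 = 448.6 kN/m
FS = 448.6 / 295.6 = 1.518

FS = 1.52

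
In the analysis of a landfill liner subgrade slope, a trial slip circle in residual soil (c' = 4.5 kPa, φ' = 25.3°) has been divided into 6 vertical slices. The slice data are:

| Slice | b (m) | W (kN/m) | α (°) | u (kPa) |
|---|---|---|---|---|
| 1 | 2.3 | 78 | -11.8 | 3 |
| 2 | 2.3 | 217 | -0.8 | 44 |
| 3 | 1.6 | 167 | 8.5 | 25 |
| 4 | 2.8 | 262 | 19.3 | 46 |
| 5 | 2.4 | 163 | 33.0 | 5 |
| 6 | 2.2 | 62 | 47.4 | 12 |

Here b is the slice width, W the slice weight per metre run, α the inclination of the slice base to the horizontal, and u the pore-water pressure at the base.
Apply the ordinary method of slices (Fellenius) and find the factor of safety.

FS = 1.44

Ordinary method of slices: FS = Σ[c'·Δl_i + (W_i cosα_i − u_i·Δl_i)·tanφ'] / Σ W_i sinα_i, with Δl_i = b_i / cosα_i.
Slice 1: Δl = 2.3/cos(-11.8°) = 2.350 m; N'_1 = 78·cos(-11.8°) − 3·2.350 = 69.3; c'Δl = 10.57; W sinα = -16.0
Slice 2: Δl = 2.3/cos(-0.8°) = 2.300 m; N'_2 = 217·cos(-0.8°) − 44·2.300 = 115.8; c'Δl = 10.35; W sinα = -3.0
Slice 3: Δl = 1.6/cos8.5° = 1.618 m; N'_3 = 167·cos8.5° − 25·1.618 = 124.7; c'Δl = 7.28; W sinα = 24.7
Slice 4: Δl = 2.8/cos19.3° = 2.967 m; N'_4 = 262·cos19.3° − 46·2.967 = 110.8; c'Δl = 13.35; W sinα = 86.6
Slice 5: Δl = 2.4/cos33.0° = 2.862 m; N'_5 = 163·cos33.0° − 5·2.862 = 122.4; c'Δl = 12.88; W sinα = 88.8
Slice 6: Δl = 2.2/cos47.4° = 3.250 m; N'_6 = 62·cos47.4° − 12·3.250 = 3.0; c'Δl = 14.63; W sinα = 45.6
Σc'Δl = 69.1 kN/m; ΣN' = 546.0 kN/m; ΣW sinα = 226.7 kN/m
Resisting = 69.1 + 546.0·tan25.3° = 69.1 + 258.1 = 327.1 kN/m
FS = 327.1 / 226.7 = 1.443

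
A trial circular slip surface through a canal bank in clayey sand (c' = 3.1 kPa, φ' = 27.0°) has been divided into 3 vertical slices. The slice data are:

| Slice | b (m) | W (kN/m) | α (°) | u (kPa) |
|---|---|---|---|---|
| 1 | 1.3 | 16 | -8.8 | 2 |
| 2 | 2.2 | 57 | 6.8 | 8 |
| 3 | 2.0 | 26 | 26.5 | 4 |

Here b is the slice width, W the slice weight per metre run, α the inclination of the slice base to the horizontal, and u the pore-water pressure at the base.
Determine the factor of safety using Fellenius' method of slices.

FS = 3.25

Ordinary method of slices: FS = Σ[c'·Δl_i + (W_i cosα_i − u_i·Δl_i)·tanφ'] / Σ W_i sinα_i, with Δl_i = b_i / cosα_i.
Slice 1: Δl = 1.3/cos(-8.8°) = 1.315 m; N'_1 = 16·cos(-8.8°) − 2·1.315 = 13.2; c'Δl = 4.08; W sinα = -2.4
Slice 2: Δl = 2.2/cos6.8° = 2.216 m; N'_2 = 57·cos6.8° − 8·2.216 = 38.9; c'Δl = 6.87; W sinα = 6.7
Slice 3: Δl = 2.0/cos26.5° = 2.235 m; N'_3 = 26·cos26.5° − 4·2.235 = 14.3; c'Δl = 6.93; W sinα = 11.6
Σc'Δl = 17.9 kN/m; ΣN' = 66.4 kN/m; ΣW sinα = 15.9 kN/m
Resisting = 17.9 + 66.4·tan27.0° = 17.9 + 33.8 = 51.7 kN/m
FS = 51.7 / 15.9 = 3.251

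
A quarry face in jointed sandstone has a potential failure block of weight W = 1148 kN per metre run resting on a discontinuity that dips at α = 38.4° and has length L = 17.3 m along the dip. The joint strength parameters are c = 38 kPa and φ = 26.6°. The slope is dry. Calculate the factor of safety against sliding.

FS = 1.55

Resolving the block weight along and normal to the plane and applying the Mohr–Coulomb strength on the joint:
N' = W cosα = 1148·cos38.4° = 899.7 kN/m
Driving force T = W sinα = 1148·sin38.4° = 713.1 kN/m
Resisting force R = c·L + N'·tanφ = 38·17.3 + 899.7·tan26.6° = 657.4 + 450.5 = 1107.9 kN/m
FS = R / T = 1107.9 / 713.1 = 1.554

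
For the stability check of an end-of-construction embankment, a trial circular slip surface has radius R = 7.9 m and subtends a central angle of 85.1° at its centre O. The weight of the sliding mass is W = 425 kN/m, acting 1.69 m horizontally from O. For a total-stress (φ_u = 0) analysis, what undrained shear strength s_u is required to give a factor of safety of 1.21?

FS = s_u·L_a·R / (W·d), so s_u = FS·W·d / (L_a·R).
Arc length L_a = R·θ = 7.9·(85.1°·π/180) = 7.9·1.4853 = 11.73 m
s_u = 1.21·425·1.69 / (11.73·7.9) = 869.1 / 92.70 = 9.38 kPa

s_u = 9.4 kPa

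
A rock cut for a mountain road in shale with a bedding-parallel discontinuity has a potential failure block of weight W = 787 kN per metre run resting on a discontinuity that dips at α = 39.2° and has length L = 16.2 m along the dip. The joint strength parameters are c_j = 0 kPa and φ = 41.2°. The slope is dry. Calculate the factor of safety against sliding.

FS = 1.07

Resolving the block weight along and normal to the plane and applying the Mohr–Coulomb strength on the joint:
N' = W cosα = 787·cos39.2° = 609.9 kN/m
Driving force T = W sinα = 787·sin39.2° = 497.4 kN/m
Resisting force R = c_j·L + N'·tanφ = 0·16.2 + 609.9·tan41.2° = 0.0 + 533.9 = 533.9 kN/m
FS = R / T = 533.9 / 497.4 = 1.073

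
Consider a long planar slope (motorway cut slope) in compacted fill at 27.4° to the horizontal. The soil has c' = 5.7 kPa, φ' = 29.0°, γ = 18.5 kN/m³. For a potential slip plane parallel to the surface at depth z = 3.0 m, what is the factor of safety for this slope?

For an infinite slope with a slip plane parallel to the surface (no pore pressure): FS = [c' + γz cos²β tanφ'] / [γz sinβ cosβ].
γz = 18.5·3.0 = 55.50 kN/m²
Numerator = 5.7 + 55.50·cos²27.4°·tan29.0° = 5.7 + 55.50·0.7882·0.5543 = 29.949 kPa
Denominator = 55.50·sin27.4°·cos27.4° = 55.50·0.4602·0.8878 = 22.676 kPa
FS = 29.949 / 22.676 = 1.321

FS = 1.32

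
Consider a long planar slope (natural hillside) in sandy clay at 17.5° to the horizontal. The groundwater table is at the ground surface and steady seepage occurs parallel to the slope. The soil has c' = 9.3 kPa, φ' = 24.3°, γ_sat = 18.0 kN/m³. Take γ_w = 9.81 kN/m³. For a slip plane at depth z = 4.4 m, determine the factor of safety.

With seepage parallel to the slope and the water table at the surface, the effective normal stress on the slip plane uses the buoyant unit weight γ' = γ_sat − γ_w while the driving shear stress uses γ_sat:
FS = [c' + γ' z cos²β tanφ'] / [γ_sat z sinβ cosβ]
γ' = 18.0 − 9.81 = 8.19 kN/m³
Numerator = 9.3 + 8.19·4.4·cos²17.5°·tan24.3° = 9.3 + 8.19·4.4·0.9096·0.4515 = 24.100 kPa
Denominator = 18.0·4.4·sin17.5°·cos17.5° = 18.0·4.4·0.3007·0.9537 = 22.714 kPa
FS = 24.100 / 22.714 = 1.061

FS = 1.06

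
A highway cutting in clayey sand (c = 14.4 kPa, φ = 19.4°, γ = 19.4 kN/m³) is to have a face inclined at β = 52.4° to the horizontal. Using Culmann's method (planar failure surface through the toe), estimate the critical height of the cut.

H_c = 13.75 m

Culmann's analysis gives the critical failure plane at α_cr = (β + φ)/2 = (52.4 + 19.4)/2 = 35.9°, and the critical height
H_c = (4c/γ) · sinβ cosφ / [1 − cos(β − φ)]
    = (4·14.4/19.4) · sin52.4°·cos19.4° / [1 − cos(33.0°)]
    = 2.969 · 0.7923·0.9432 / [1 − 0.8387]
    = 2.969 · 0.7473 / 0.1613
    = 13.75 m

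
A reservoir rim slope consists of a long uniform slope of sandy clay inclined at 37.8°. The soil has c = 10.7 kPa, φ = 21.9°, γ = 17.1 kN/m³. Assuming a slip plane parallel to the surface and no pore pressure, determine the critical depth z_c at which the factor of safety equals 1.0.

z_c = 2.68 m

Setting FS = 1.00 in FS = [c + γz cos²β tanφ] / [γz sinβ cosβ] and solving for z:
z = c / [γ cosβ (FS·sinβ − cosβ·tanφ)]
  = 10.7 / [17.1·cos37.8°·(1.00·sin37.8° − cos37.8°·tan21.9°)]
  = 10.7 / [17.1·0.7902·(1.00·0.6129 − 0.7902·0.4020)]
  = 10.7 / 3.9895 = 2.682 m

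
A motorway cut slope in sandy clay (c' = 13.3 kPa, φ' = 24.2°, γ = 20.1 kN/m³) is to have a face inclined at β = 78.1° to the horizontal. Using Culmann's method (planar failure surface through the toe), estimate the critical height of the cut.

H_c = 5.75 m

Culmann's analysis gives the critical failure plane at α_cr = (β + φ')/2 = (78.1 + 24.2)/2 = 51.1°, and the critical height
H_c = (4c'/γ) · sinβ cosφ' / [1 − cos(β − φ')]
    = (4·13.3/20.1) · sin78.1°·cos24.2° / [1 − cos(53.9°)]
    = 2.647 · 0.9785·0.9121 / [1 − 0.5892]
    = 2.647 · 0.8925 / 0.4108
    = 5.75 m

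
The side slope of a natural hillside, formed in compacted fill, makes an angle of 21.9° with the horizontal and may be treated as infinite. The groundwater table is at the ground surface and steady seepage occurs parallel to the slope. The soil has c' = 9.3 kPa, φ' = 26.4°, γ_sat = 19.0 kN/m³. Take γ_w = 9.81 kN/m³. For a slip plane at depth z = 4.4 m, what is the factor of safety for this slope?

With seepage parallel to the slope and the water table at the surface, the effective normal stress on the slip plane uses the buoyant unit weight γ' = γ_sat − γ_w while the driving shear stress uses γ_sat:
FS = [c' + γ' z cos²β tanφ'] / [γ_sat z sinβ cosβ]
γ' = 19.0 − 9.81 = 9.19 kN/m³
Numerator = 9.3 + 9.19·4.4·cos²21.9°·tan26.4° = 9.3 + 9.19·4.4·0.8609·0.4964 = 26.580 kPa
Denominator = 19.0·4.4·sin21.9°·cos21.9° = 19.0·4.4·0.3730·0.9278 = 28.932 kPa
FS = 26.580 / 28.932 = 0.919

FS = 0.92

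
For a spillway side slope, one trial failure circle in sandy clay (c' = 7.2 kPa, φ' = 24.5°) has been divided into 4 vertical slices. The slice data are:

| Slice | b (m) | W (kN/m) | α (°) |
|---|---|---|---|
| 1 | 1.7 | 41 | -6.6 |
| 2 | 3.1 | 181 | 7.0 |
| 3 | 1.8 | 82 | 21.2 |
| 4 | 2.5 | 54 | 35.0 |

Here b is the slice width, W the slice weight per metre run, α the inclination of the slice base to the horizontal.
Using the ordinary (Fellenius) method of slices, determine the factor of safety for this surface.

Ordinary method of slices: FS = Σ[c'·Δl_i + (W_i cosα_i)·tanφ'] / Σ W_i sinα_i, with Δl_i = b_i / cosα_i.
Slice 1: Δl = 1.7/cos(-6.6°) = 1.711 m; N'_1 = 41·cos(-6.6°) = 40.7; c'Δl = 12.32; W sinα = -4.7
Slice 2: Δl = 3.1/cos7.0° = 3.123 m; N'_2 = 181·cos7.0° = 179.7; c'Δl = 22.49; W sinα = 22.1
Slice 3: Δl = 1.8/cos21.2° = 1.931 m; N'_3 = 82·cos21.2° = 76.5; c'Δl = 13.90; W sinα = 29.7
Slice 4: Δl = 2.5/cos35.0° = 3.052 m; N'_4 = 54·cos35.0° = 44.2; c'Δl = 21.97; W sinα = 31.0
Σc'Δl = 70.7 kN/m; ΣN' = 341.1 kN/m; ΣW sinα = 78.0 kN/m
Resisting = 70.7 + 341.1·tan24.5° = 70.7 + 155.4 = 226.1 kN/m
FS = 226.1 / 78.0 = 2.900

FS = 2.90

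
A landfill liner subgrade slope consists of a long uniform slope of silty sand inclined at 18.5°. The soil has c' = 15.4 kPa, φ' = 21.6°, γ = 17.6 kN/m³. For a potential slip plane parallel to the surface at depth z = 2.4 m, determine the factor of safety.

For an infinite slope with a slip plane parallel to the surface (no pore pressure): FS = [c' + γz cos²β tanφ'] / [γz sinβ cosβ].
γz = 17.6·2.4 = 42.24 kN/m²
Numerator = 15.4 + 42.24·cos²18.5°·tan21.6° = 15.4 + 42.24·0.8993·0.3959 = 30.440 kPa
Denominator = 42.24·sin18.5°·cos18.5° = 42.24·0.3173·0.9483 = 12.710 kPa
FS = 30.440 / 12.710 = 2.395

FS = 2.39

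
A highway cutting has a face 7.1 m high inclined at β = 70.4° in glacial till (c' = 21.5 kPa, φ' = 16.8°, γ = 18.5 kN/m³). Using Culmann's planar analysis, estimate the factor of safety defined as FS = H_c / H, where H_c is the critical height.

H_c = (4c'/γ) · sinβ cosφ' / [1 − cos(β − φ')]
    = (4·21.5/18.5) · sin70.4°·cos16.8° / [1 − cos53.6°]
    = 4.649 · 0.9018 / 0.4066 = 10.31 m
FS = H_c / H = 10.31 / 7.1 = 1.452

FS = 1.45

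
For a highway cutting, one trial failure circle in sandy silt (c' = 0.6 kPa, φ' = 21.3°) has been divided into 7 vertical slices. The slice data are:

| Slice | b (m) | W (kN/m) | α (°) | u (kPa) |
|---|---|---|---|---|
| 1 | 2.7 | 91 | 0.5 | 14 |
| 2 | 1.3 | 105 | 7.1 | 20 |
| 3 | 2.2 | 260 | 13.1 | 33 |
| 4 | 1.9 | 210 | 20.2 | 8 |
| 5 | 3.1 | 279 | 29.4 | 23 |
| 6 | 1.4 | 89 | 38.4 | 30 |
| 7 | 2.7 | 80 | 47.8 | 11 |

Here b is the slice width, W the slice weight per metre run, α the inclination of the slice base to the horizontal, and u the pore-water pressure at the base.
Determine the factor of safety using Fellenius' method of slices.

Ordinary method of slices: FS = Σ[c'·Δl_i + (W_i cosα_i − u_i·Δl_i)·tanφ'] / Σ W_i sinα_i, with Δl_i = b_i / cosα_i.
Slice 1: Δl = 2.7/cos0.5° = 2.700 m; N'_1 = 91·cos0.5° − 14·2.700 = 53.2; c'Δl = 1.62; W sinα = 0.8
Slice 2: Δl = 1.3/cos7.1° = 1.310 m; N'_2 = 105·cos7.1° − 20·1.310 = 78.0; c'Δl = 0.79; W sinα = 13.0
Slice 3: Δl = 2.2/cos13.1° = 2.259 m; N'_3 = 260·cos13.1° − 33·2.259 = 178.7; c'Δl = 1.36; W sinα = 58.9
Slice 4: Δl = 1.9/cos20.2° = 2.025 m; N'_4 = 210·cos20.2° − 8·2.025 = 180.9; c'Δl = 1.21; W sinα = 72.5
Slice 5: Δl = 3.1/cos29.4° = 3.558 m; N'_5 = 279·cos29.4° − 23·3.558 = 161.2; c'Δl = 2.13; W sinα = 137.0
Slice 6: Δl = 1.4/cos38.4° = 1.786 m; N'_6 = 89·cos38.4° − 30·1.786 = 16.2; c'Δl = 1.07; W sinα = 55.3
Slice 7: Δl = 2.7/cos47.8° = 4.020 m; N'_7 = 80·cos47.8° − 11·4.020 = 9.5; c'Δl = 2.41; W sinα = 59.3
Σc'Δl = 10.6 kN/m; ΣN' = 677.7 kN/m; ΣW sinα = 396.7 kN/m
Resisting = 10.6 + 677.7·tan21.3° = 10.6 + 264.2 = 274.8 kN/m
FS = 274.8 / 396.7 = 0.693

FS = 0.69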